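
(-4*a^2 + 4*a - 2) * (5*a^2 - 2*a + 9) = -20*a^4 + 28*a^3 - 54*a^2 + 40*a - 18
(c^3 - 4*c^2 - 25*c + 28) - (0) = c^3 - 4*c^2 - 25*c + 28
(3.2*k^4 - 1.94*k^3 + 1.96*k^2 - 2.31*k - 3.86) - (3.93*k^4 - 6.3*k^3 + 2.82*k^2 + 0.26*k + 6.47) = -0.73*k^4 + 4.36*k^3 - 0.86*k^2 - 2.57*k - 10.33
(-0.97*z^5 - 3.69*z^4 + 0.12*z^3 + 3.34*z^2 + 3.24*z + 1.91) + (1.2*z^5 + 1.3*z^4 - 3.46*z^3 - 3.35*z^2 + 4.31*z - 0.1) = 0.23*z^5 - 2.39*z^4 - 3.34*z^3 - 0.0100000000000002*z^2 + 7.55*z + 1.81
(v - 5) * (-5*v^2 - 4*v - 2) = -5*v^3 + 21*v^2 + 18*v + 10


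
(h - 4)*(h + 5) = h^2 + h - 20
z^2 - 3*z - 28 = (z - 7)*(z + 4)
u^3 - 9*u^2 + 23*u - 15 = (u - 5)*(u - 3)*(u - 1)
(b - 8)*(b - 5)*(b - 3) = b^3 - 16*b^2 + 79*b - 120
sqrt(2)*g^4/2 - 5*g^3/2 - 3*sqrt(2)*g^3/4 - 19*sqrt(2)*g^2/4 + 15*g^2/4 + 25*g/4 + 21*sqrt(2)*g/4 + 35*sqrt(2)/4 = (g - 5/2)*(g + 1)*(g - 7*sqrt(2)/2)*(sqrt(2)*g/2 + 1)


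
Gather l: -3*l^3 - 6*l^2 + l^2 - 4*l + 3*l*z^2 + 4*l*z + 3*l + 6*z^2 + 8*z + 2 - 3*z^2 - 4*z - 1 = -3*l^3 - 5*l^2 + l*(3*z^2 + 4*z - 1) + 3*z^2 + 4*z + 1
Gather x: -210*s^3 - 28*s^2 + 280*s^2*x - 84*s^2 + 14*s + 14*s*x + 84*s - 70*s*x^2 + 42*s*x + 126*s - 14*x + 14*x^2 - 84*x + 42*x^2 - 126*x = -210*s^3 - 112*s^2 + 224*s + x^2*(56 - 70*s) + x*(280*s^2 + 56*s - 224)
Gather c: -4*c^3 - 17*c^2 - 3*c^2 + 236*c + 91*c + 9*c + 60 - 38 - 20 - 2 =-4*c^3 - 20*c^2 + 336*c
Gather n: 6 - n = 6 - n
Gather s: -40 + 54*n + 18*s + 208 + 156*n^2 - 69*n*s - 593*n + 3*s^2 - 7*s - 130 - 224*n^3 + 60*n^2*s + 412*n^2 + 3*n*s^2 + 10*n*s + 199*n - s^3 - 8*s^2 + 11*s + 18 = -224*n^3 + 568*n^2 - 340*n - s^3 + s^2*(3*n - 5) + s*(60*n^2 - 59*n + 22) + 56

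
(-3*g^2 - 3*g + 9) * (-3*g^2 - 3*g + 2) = 9*g^4 + 18*g^3 - 24*g^2 - 33*g + 18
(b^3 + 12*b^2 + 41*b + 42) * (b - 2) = b^4 + 10*b^3 + 17*b^2 - 40*b - 84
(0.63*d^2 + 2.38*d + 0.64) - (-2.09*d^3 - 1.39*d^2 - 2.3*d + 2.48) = 2.09*d^3 + 2.02*d^2 + 4.68*d - 1.84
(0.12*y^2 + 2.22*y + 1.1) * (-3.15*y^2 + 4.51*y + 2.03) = -0.378*y^4 - 6.4518*y^3 + 6.7908*y^2 + 9.4676*y + 2.233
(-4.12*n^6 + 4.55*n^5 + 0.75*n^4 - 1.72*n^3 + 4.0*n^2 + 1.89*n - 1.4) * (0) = 0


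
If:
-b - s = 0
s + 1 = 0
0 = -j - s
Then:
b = 1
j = 1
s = -1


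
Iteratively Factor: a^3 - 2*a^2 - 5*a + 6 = (a - 3)*(a^2 + a - 2) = (a - 3)*(a - 1)*(a + 2)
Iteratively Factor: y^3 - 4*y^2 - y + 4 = (y + 1)*(y^2 - 5*y + 4) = (y - 1)*(y + 1)*(y - 4)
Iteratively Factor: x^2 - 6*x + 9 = (x - 3)*(x - 3)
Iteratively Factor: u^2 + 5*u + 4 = (u + 4)*(u + 1)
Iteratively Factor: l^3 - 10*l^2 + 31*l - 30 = (l - 3)*(l^2 - 7*l + 10) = (l - 5)*(l - 3)*(l - 2)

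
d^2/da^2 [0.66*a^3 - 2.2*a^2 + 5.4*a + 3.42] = 3.96*a - 4.4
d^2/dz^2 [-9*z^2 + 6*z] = -18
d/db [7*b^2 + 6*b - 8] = 14*b + 6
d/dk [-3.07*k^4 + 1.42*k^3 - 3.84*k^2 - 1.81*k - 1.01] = -12.28*k^3 + 4.26*k^2 - 7.68*k - 1.81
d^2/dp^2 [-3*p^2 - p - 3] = -6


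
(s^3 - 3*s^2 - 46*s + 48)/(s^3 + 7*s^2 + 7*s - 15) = (s^2 - 2*s - 48)/(s^2 + 8*s + 15)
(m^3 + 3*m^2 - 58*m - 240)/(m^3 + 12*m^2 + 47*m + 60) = (m^2 - 2*m - 48)/(m^2 + 7*m + 12)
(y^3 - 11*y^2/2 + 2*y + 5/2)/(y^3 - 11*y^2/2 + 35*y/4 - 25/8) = 4*(2*y^3 - 11*y^2 + 4*y + 5)/(8*y^3 - 44*y^2 + 70*y - 25)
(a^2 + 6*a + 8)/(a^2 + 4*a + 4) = (a + 4)/(a + 2)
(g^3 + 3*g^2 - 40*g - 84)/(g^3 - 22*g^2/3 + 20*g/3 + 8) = 3*(g^2 + 9*g + 14)/(3*g^2 - 4*g - 4)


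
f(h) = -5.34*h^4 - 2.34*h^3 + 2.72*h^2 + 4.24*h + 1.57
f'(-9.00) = 14958.10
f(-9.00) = -33146.15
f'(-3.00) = 501.46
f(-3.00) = -356.03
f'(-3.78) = 1037.03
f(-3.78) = -939.41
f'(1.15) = -31.27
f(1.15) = -2.86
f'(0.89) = -11.54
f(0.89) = 2.50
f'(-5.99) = 4310.51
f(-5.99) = -6297.93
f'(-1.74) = 86.05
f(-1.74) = -34.19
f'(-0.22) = 2.93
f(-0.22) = 0.78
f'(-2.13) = 167.22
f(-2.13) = -82.42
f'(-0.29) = 2.59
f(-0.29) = 0.59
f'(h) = -21.36*h^3 - 7.02*h^2 + 5.44*h + 4.24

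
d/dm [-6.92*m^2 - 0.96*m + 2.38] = -13.84*m - 0.96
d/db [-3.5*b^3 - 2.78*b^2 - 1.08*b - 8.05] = -10.5*b^2 - 5.56*b - 1.08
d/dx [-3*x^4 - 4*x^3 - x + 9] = -12*x^3 - 12*x^2 - 1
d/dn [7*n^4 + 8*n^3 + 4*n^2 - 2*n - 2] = 28*n^3 + 24*n^2 + 8*n - 2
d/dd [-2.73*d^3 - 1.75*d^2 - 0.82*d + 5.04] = -8.19*d^2 - 3.5*d - 0.82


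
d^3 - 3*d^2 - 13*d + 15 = (d - 5)*(d - 1)*(d + 3)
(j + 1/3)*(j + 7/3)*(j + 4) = j^3 + 20*j^2/3 + 103*j/9 + 28/9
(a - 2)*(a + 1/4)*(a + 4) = a^3 + 9*a^2/4 - 15*a/2 - 2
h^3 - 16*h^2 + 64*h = h*(h - 8)^2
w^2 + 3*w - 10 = (w - 2)*(w + 5)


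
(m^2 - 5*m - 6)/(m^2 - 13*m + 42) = (m + 1)/(m - 7)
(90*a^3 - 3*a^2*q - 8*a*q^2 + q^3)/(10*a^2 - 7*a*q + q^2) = (-18*a^2 - 3*a*q + q^2)/(-2*a + q)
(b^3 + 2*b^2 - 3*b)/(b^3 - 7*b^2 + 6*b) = (b + 3)/(b - 6)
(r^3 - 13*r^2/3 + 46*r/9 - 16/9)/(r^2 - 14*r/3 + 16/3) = (3*r^2 - 5*r + 2)/(3*(r - 2))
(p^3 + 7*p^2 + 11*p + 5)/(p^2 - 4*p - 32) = (p^3 + 7*p^2 + 11*p + 5)/(p^2 - 4*p - 32)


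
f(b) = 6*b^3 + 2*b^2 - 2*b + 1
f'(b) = 18*b^2 + 4*b - 2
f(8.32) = 3578.39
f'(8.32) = 1277.28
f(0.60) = 1.82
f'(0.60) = 6.88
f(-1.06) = -1.78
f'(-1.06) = 13.98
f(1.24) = 13.03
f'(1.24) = 30.64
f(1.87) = 43.49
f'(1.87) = 68.42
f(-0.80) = 0.81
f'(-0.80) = 6.32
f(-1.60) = -15.26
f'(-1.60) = 37.68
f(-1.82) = -24.91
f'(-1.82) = 50.34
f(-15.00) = -19769.00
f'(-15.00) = 3988.00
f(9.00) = 4519.00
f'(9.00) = 1492.00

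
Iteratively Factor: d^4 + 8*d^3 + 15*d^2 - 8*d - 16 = (d + 1)*(d^3 + 7*d^2 + 8*d - 16) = (d + 1)*(d + 4)*(d^2 + 3*d - 4) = (d + 1)*(d + 4)^2*(d - 1)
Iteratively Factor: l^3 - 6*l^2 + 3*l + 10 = (l + 1)*(l^2 - 7*l + 10) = (l - 2)*(l + 1)*(l - 5)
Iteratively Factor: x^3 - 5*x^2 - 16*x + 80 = (x - 5)*(x^2 - 16) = (x - 5)*(x + 4)*(x - 4)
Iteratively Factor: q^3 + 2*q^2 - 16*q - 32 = (q - 4)*(q^2 + 6*q + 8) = (q - 4)*(q + 2)*(q + 4)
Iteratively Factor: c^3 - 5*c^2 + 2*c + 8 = (c - 4)*(c^2 - c - 2) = (c - 4)*(c + 1)*(c - 2)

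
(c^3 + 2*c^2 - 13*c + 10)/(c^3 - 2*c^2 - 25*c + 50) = (c - 1)/(c - 5)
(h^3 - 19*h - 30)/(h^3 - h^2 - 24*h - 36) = (h - 5)/(h - 6)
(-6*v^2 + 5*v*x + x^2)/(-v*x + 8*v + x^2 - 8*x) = (6*v + x)/(x - 8)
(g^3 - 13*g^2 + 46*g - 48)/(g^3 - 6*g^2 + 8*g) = (g^2 - 11*g + 24)/(g*(g - 4))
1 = 1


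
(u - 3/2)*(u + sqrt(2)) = u^2 - 3*u/2 + sqrt(2)*u - 3*sqrt(2)/2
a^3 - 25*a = a*(a - 5)*(a + 5)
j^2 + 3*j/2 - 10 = (j - 5/2)*(j + 4)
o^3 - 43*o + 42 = (o - 6)*(o - 1)*(o + 7)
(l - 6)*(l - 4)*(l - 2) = l^3 - 12*l^2 + 44*l - 48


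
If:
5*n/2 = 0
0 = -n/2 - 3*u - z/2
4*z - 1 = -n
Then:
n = 0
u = -1/24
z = 1/4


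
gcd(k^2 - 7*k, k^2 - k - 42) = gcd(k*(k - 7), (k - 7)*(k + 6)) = k - 7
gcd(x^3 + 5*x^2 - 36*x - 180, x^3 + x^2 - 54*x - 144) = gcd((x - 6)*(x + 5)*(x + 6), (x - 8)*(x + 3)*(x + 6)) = x + 6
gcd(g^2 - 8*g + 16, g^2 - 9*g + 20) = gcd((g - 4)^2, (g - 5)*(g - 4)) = g - 4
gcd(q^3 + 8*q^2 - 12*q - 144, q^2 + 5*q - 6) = q + 6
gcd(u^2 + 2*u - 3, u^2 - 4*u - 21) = u + 3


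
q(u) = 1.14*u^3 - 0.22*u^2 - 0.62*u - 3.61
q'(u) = 3.42*u^2 - 0.44*u - 0.62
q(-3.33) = -46.08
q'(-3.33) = 38.77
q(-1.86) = -10.55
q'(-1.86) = 12.03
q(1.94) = 2.68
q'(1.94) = 11.40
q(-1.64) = -8.21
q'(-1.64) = 9.30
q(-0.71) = -3.69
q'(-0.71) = 1.42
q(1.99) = 3.27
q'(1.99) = 12.05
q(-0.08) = -3.56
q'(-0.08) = -0.56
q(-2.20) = -15.45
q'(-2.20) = 16.90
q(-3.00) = -34.51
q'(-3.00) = 31.48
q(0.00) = -3.61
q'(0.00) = -0.62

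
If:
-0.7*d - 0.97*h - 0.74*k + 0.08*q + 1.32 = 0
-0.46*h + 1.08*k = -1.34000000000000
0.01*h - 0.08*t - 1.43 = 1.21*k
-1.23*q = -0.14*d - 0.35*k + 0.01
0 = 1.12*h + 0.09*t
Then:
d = 3.47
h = -0.15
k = -1.30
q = 0.02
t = 1.81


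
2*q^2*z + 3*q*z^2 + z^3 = z*(q + z)*(2*q + z)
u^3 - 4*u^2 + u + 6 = (u - 3)*(u - 2)*(u + 1)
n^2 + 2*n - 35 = (n - 5)*(n + 7)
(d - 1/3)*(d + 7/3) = d^2 + 2*d - 7/9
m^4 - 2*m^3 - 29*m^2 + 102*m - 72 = (m - 4)*(m - 3)*(m - 1)*(m + 6)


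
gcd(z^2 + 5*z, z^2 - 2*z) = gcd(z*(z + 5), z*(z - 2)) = z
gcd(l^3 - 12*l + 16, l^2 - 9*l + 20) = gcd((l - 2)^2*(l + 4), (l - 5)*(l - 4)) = 1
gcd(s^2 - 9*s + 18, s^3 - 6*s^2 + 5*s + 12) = s - 3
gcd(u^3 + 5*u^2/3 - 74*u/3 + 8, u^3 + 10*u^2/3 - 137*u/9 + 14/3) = u^2 + 17*u/3 - 2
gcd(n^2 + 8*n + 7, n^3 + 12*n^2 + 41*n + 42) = n + 7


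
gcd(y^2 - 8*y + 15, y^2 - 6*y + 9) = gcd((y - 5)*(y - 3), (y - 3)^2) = y - 3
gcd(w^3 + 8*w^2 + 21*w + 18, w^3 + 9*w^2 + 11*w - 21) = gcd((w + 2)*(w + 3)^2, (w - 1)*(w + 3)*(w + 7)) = w + 3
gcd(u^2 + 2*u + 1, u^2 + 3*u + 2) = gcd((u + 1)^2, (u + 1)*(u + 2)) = u + 1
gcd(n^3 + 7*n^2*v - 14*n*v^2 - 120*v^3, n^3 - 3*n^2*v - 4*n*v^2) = -n + 4*v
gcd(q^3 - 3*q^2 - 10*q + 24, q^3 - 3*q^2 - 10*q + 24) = q^3 - 3*q^2 - 10*q + 24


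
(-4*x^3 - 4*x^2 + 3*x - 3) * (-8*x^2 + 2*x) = 32*x^5 + 24*x^4 - 32*x^3 + 30*x^2 - 6*x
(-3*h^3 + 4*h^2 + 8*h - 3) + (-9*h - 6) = -3*h^3 + 4*h^2 - h - 9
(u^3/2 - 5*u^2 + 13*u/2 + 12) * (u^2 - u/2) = u^5/2 - 21*u^4/4 + 9*u^3 + 35*u^2/4 - 6*u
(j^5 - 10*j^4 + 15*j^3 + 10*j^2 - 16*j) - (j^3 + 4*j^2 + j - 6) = j^5 - 10*j^4 + 14*j^3 + 6*j^2 - 17*j + 6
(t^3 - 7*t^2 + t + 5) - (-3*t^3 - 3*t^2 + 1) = 4*t^3 - 4*t^2 + t + 4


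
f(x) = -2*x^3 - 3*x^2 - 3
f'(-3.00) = -36.00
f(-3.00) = 24.00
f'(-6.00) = -180.00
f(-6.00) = 321.00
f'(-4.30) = -85.14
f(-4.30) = 100.54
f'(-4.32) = -86.05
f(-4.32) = 102.26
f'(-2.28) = -17.51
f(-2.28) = 5.11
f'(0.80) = -8.64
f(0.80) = -5.94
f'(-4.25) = -82.88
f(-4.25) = 96.34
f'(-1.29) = -2.24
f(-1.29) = -3.70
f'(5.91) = -245.03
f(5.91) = -520.63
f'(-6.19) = -192.76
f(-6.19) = 356.41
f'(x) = -6*x^2 - 6*x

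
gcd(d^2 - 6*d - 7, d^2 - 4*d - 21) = d - 7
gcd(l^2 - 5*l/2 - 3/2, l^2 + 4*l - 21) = l - 3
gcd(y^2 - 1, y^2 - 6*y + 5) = y - 1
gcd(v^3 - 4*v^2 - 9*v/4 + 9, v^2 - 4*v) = v - 4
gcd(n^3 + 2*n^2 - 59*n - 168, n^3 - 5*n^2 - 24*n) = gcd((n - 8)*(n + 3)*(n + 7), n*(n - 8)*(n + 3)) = n^2 - 5*n - 24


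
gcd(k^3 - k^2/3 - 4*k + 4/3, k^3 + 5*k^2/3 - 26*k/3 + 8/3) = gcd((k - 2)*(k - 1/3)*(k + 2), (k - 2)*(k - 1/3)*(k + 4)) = k^2 - 7*k/3 + 2/3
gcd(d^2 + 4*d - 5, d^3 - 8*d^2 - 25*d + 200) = d + 5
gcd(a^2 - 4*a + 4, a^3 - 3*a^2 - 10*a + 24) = a - 2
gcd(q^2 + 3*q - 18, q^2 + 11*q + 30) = q + 6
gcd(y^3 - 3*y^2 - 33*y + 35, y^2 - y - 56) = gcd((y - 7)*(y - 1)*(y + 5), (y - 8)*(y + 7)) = 1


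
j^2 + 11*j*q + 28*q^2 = (j + 4*q)*(j + 7*q)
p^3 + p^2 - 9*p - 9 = (p - 3)*(p + 1)*(p + 3)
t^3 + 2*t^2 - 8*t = t*(t - 2)*(t + 4)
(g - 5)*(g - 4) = g^2 - 9*g + 20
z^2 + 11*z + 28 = (z + 4)*(z + 7)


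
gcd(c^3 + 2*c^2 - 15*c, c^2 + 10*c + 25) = c + 5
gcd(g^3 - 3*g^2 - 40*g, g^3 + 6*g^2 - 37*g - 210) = g + 5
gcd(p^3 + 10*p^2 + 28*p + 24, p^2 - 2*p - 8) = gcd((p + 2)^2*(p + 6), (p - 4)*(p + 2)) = p + 2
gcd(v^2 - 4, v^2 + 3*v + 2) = v + 2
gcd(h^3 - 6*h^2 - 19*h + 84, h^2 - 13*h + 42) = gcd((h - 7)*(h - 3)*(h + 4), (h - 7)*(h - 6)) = h - 7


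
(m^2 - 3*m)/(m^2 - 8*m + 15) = m/(m - 5)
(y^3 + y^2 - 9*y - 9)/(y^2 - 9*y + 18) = (y^2 + 4*y + 3)/(y - 6)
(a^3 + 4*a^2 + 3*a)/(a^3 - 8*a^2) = (a^2 + 4*a + 3)/(a*(a - 8))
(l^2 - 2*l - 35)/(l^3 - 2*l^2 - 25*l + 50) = (l - 7)/(l^2 - 7*l + 10)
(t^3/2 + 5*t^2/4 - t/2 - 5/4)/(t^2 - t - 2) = (2*t^2 + 3*t - 5)/(4*(t - 2))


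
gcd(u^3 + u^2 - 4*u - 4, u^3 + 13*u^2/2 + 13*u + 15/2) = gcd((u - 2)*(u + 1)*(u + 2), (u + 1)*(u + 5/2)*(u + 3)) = u + 1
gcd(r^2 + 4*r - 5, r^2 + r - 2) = r - 1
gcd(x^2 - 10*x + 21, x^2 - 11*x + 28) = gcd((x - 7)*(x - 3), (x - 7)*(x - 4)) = x - 7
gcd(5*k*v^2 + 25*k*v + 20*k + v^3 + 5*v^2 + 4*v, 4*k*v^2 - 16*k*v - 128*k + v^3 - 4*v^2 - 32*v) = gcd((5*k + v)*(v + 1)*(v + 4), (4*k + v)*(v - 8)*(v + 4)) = v + 4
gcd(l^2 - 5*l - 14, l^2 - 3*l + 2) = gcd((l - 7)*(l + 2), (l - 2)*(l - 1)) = 1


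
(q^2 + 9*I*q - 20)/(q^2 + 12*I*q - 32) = (q + 5*I)/(q + 8*I)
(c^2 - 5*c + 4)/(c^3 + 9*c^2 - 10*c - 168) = (c - 1)/(c^2 + 13*c + 42)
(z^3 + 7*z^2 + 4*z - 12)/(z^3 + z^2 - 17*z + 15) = (z^2 + 8*z + 12)/(z^2 + 2*z - 15)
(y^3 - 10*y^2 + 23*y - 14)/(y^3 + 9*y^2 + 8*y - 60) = (y^2 - 8*y + 7)/(y^2 + 11*y + 30)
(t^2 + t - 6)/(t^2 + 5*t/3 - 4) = 3*(t - 2)/(3*t - 4)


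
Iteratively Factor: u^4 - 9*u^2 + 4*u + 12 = (u - 2)*(u^3 + 2*u^2 - 5*u - 6) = (u - 2)*(u + 1)*(u^2 + u - 6) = (u - 2)*(u + 1)*(u + 3)*(u - 2)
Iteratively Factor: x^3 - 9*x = (x)*(x^2 - 9) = x*(x + 3)*(x - 3)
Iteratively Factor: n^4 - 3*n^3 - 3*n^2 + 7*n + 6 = (n - 3)*(n^3 - 3*n - 2) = (n - 3)*(n + 1)*(n^2 - n - 2) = (n - 3)*(n - 2)*(n + 1)*(n + 1)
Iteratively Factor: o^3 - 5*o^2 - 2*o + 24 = (o - 3)*(o^2 - 2*o - 8) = (o - 4)*(o - 3)*(o + 2)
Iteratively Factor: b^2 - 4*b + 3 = (b - 3)*(b - 1)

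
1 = 1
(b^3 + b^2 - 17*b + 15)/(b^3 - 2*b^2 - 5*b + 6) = (b + 5)/(b + 2)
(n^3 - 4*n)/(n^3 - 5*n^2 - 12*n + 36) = n*(n + 2)/(n^2 - 3*n - 18)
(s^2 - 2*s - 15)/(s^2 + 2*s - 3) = (s - 5)/(s - 1)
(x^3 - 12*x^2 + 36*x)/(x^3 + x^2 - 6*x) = (x^2 - 12*x + 36)/(x^2 + x - 6)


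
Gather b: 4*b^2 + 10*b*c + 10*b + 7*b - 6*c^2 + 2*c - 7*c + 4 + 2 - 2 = 4*b^2 + b*(10*c + 17) - 6*c^2 - 5*c + 4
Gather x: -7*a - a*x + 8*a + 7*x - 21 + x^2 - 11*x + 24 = a + x^2 + x*(-a - 4) + 3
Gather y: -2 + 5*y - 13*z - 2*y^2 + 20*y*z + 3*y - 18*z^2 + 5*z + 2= -2*y^2 + y*(20*z + 8) - 18*z^2 - 8*z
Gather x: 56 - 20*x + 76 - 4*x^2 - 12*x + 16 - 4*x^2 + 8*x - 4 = -8*x^2 - 24*x + 144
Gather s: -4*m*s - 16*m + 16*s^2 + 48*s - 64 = -16*m + 16*s^2 + s*(48 - 4*m) - 64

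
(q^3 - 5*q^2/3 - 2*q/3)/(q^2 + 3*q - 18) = q*(3*q^2 - 5*q - 2)/(3*(q^2 + 3*q - 18))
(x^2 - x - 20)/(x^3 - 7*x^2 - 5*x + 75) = (x + 4)/(x^2 - 2*x - 15)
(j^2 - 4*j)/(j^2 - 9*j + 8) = j*(j - 4)/(j^2 - 9*j + 8)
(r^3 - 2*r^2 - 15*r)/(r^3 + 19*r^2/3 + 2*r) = 3*(r^2 - 2*r - 15)/(3*r^2 + 19*r + 6)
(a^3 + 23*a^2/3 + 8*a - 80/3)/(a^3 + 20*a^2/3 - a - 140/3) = (3*a - 4)/(3*a - 7)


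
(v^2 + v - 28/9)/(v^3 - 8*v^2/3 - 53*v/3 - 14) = (v - 4/3)/(v^2 - 5*v - 6)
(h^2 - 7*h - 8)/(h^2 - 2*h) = (h^2 - 7*h - 8)/(h*(h - 2))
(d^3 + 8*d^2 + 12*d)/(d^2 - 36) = d*(d + 2)/(d - 6)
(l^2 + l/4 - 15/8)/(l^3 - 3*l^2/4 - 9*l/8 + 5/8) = (2*l + 3)/(2*l^2 + l - 1)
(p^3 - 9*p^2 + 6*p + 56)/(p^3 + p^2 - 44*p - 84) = (p - 4)/(p + 6)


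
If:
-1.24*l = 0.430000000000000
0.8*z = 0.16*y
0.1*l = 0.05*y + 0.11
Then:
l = -0.35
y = -2.89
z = -0.58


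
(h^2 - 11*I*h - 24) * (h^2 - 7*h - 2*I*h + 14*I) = h^4 - 7*h^3 - 13*I*h^3 - 46*h^2 + 91*I*h^2 + 322*h + 48*I*h - 336*I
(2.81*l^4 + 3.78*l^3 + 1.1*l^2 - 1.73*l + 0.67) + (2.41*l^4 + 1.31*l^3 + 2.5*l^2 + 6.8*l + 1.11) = 5.22*l^4 + 5.09*l^3 + 3.6*l^2 + 5.07*l + 1.78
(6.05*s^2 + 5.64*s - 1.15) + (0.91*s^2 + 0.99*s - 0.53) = 6.96*s^2 + 6.63*s - 1.68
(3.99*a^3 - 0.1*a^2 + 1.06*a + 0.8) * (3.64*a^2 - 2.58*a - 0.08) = 14.5236*a^5 - 10.6582*a^4 + 3.7972*a^3 + 0.1852*a^2 - 2.1488*a - 0.064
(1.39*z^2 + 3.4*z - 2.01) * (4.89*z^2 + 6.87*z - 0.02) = 6.7971*z^4 + 26.1753*z^3 + 13.5013*z^2 - 13.8767*z + 0.0402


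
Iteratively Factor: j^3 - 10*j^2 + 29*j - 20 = (j - 4)*(j^2 - 6*j + 5) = (j - 4)*(j - 1)*(j - 5)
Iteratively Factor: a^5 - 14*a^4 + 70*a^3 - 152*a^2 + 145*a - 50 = (a - 1)*(a^4 - 13*a^3 + 57*a^2 - 95*a + 50) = (a - 1)^2*(a^3 - 12*a^2 + 45*a - 50) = (a - 5)*(a - 1)^2*(a^2 - 7*a + 10) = (a - 5)*(a - 2)*(a - 1)^2*(a - 5)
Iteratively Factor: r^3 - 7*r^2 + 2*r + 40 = (r - 4)*(r^2 - 3*r - 10) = (r - 4)*(r + 2)*(r - 5)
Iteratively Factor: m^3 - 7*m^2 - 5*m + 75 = (m - 5)*(m^2 - 2*m - 15) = (m - 5)*(m + 3)*(m - 5)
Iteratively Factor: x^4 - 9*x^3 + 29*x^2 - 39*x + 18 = (x - 1)*(x^3 - 8*x^2 + 21*x - 18) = (x - 3)*(x - 1)*(x^2 - 5*x + 6) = (x - 3)*(x - 2)*(x - 1)*(x - 3)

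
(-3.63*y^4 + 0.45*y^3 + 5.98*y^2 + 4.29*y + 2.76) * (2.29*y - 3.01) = -8.3127*y^5 + 11.9568*y^4 + 12.3397*y^3 - 8.1757*y^2 - 6.5925*y - 8.3076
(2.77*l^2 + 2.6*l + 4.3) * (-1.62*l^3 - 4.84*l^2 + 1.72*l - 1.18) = -4.4874*l^5 - 17.6188*l^4 - 14.7856*l^3 - 19.6086*l^2 + 4.328*l - 5.074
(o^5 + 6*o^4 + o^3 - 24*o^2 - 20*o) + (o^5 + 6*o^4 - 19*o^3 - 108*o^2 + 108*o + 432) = 2*o^5 + 12*o^4 - 18*o^3 - 132*o^2 + 88*o + 432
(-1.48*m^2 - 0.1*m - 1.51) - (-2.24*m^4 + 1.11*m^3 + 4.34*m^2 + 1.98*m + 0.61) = 2.24*m^4 - 1.11*m^3 - 5.82*m^2 - 2.08*m - 2.12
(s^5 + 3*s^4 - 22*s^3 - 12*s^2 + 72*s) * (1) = s^5 + 3*s^4 - 22*s^3 - 12*s^2 + 72*s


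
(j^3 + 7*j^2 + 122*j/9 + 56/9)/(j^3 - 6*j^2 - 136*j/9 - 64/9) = (3*j^2 + 19*j + 28)/(3*j^2 - 20*j - 32)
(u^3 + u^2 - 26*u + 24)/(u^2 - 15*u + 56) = (u^3 + u^2 - 26*u + 24)/(u^2 - 15*u + 56)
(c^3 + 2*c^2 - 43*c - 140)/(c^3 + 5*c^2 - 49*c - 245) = (c + 4)/(c + 7)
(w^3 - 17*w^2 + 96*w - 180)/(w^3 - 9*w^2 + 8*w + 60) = (w - 6)/(w + 2)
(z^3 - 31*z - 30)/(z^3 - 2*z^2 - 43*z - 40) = (z - 6)/(z - 8)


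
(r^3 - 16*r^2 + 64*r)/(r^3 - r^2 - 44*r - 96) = r*(r - 8)/(r^2 + 7*r + 12)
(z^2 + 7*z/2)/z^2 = (z + 7/2)/z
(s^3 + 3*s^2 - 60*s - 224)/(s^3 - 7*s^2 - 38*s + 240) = (s^2 + 11*s + 28)/(s^2 + s - 30)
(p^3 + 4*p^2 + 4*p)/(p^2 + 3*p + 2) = p*(p + 2)/(p + 1)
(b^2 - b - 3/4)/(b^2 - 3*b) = (b^2 - b - 3/4)/(b*(b - 3))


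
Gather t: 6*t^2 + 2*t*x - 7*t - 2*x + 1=6*t^2 + t*(2*x - 7) - 2*x + 1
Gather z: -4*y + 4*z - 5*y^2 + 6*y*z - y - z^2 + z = -5*y^2 - 5*y - z^2 + z*(6*y + 5)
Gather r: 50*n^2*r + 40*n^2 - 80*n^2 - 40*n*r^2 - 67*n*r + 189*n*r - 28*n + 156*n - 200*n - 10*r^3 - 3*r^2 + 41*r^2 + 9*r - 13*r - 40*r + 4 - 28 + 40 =-40*n^2 - 72*n - 10*r^3 + r^2*(38 - 40*n) + r*(50*n^2 + 122*n - 44) + 16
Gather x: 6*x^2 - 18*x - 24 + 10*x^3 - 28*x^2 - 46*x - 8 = 10*x^3 - 22*x^2 - 64*x - 32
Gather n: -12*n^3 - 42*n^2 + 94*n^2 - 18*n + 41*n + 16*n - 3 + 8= -12*n^3 + 52*n^2 + 39*n + 5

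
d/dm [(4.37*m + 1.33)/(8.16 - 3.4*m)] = (136.61608*m - 327.878592)/(3.4*m - 8.16)^3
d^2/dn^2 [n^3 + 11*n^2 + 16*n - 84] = 6*n + 22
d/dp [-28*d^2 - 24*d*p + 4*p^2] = -24*d + 8*p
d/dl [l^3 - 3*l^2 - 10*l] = 3*l^2 - 6*l - 10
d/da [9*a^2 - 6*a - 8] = 18*a - 6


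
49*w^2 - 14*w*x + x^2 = (-7*w + x)^2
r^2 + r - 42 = (r - 6)*(r + 7)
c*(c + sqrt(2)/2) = c^2 + sqrt(2)*c/2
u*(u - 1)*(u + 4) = u^3 + 3*u^2 - 4*u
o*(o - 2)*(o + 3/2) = o^3 - o^2/2 - 3*o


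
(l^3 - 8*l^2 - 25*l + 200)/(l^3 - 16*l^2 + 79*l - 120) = (l + 5)/(l - 3)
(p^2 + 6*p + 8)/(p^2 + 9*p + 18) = (p^2 + 6*p + 8)/(p^2 + 9*p + 18)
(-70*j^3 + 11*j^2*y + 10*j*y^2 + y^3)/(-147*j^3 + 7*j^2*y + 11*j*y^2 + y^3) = (-10*j^2 + 3*j*y + y^2)/(-21*j^2 + 4*j*y + y^2)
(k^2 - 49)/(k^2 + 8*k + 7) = (k - 7)/(k + 1)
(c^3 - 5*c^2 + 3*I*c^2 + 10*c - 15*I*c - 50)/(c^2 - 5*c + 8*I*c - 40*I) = (c^2 + 3*I*c + 10)/(c + 8*I)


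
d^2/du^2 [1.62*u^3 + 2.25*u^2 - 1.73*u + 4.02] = 9.72*u + 4.5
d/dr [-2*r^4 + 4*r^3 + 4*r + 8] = -8*r^3 + 12*r^2 + 4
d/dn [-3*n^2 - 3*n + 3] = -6*n - 3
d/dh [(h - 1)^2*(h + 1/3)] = (h - 1)*(9*h - 1)/3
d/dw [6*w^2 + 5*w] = 12*w + 5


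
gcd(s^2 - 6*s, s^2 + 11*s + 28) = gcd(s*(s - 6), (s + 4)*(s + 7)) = 1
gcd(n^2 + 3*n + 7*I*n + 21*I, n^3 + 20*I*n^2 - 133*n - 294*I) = n + 7*I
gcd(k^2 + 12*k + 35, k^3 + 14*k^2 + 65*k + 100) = k + 5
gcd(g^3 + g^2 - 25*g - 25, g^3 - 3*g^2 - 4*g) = g + 1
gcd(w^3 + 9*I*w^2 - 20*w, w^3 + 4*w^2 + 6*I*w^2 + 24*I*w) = w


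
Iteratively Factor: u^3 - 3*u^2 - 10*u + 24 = (u - 4)*(u^2 + u - 6) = (u - 4)*(u - 2)*(u + 3)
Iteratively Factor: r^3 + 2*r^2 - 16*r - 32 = (r + 4)*(r^2 - 2*r - 8) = (r - 4)*(r + 4)*(r + 2)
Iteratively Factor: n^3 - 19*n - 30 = (n - 5)*(n^2 + 5*n + 6) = (n - 5)*(n + 2)*(n + 3)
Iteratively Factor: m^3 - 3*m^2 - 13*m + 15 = (m - 1)*(m^2 - 2*m - 15) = (m - 5)*(m - 1)*(m + 3)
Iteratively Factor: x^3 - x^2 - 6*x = (x + 2)*(x^2 - 3*x) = (x - 3)*(x + 2)*(x)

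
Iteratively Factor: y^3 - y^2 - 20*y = (y - 5)*(y^2 + 4*y) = (y - 5)*(y + 4)*(y)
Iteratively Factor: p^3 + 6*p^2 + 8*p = (p)*(p^2 + 6*p + 8) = p*(p + 2)*(p + 4)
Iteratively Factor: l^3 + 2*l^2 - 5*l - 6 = (l + 1)*(l^2 + l - 6) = (l + 1)*(l + 3)*(l - 2)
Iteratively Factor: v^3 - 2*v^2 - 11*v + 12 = (v + 3)*(v^2 - 5*v + 4) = (v - 1)*(v + 3)*(v - 4)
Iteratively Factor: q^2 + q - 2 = (q + 2)*(q - 1)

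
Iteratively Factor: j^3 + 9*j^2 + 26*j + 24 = (j + 2)*(j^2 + 7*j + 12) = (j + 2)*(j + 3)*(j + 4)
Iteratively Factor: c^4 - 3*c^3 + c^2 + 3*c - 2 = (c + 1)*(c^3 - 4*c^2 + 5*c - 2) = (c - 1)*(c + 1)*(c^2 - 3*c + 2) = (c - 2)*(c - 1)*(c + 1)*(c - 1)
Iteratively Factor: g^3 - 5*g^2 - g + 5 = (g - 1)*(g^2 - 4*g - 5) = (g - 1)*(g + 1)*(g - 5)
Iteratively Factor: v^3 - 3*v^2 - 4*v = (v)*(v^2 - 3*v - 4) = v*(v - 4)*(v + 1)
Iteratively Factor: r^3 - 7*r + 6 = (r + 3)*(r^2 - 3*r + 2) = (r - 2)*(r + 3)*(r - 1)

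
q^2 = q^2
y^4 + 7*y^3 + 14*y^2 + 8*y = y*(y + 1)*(y + 2)*(y + 4)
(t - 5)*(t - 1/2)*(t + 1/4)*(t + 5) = t^4 - t^3/4 - 201*t^2/8 + 25*t/4 + 25/8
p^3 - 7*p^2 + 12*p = p*(p - 4)*(p - 3)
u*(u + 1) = u^2 + u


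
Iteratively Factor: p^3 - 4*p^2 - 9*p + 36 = (p + 3)*(p^2 - 7*p + 12) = (p - 3)*(p + 3)*(p - 4)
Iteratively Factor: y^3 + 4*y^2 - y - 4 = (y + 1)*(y^2 + 3*y - 4) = (y + 1)*(y + 4)*(y - 1)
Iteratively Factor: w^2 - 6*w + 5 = (w - 1)*(w - 5)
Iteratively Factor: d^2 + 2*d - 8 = (d + 4)*(d - 2)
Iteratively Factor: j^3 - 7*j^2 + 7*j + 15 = (j + 1)*(j^2 - 8*j + 15) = (j - 5)*(j + 1)*(j - 3)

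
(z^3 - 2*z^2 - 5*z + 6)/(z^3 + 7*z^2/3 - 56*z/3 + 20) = 3*(z^3 - 2*z^2 - 5*z + 6)/(3*z^3 + 7*z^2 - 56*z + 60)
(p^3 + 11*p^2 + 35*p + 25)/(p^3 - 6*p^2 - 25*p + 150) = (p^2 + 6*p + 5)/(p^2 - 11*p + 30)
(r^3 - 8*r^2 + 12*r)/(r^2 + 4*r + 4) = r*(r^2 - 8*r + 12)/(r^2 + 4*r + 4)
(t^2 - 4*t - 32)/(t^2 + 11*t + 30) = (t^2 - 4*t - 32)/(t^2 + 11*t + 30)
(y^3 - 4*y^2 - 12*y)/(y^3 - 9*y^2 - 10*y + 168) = y*(y + 2)/(y^2 - 3*y - 28)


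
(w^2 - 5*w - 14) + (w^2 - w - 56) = 2*w^2 - 6*w - 70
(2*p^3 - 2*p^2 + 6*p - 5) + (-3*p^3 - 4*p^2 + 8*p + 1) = -p^3 - 6*p^2 + 14*p - 4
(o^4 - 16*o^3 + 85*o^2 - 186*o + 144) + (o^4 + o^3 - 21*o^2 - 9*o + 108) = 2*o^4 - 15*o^3 + 64*o^2 - 195*o + 252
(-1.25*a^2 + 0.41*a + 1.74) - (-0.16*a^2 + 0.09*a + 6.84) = -1.09*a^2 + 0.32*a - 5.1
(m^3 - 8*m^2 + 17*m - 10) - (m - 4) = m^3 - 8*m^2 + 16*m - 6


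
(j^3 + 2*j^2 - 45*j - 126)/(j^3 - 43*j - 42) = (j + 3)/(j + 1)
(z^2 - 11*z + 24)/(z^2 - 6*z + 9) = (z - 8)/(z - 3)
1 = 1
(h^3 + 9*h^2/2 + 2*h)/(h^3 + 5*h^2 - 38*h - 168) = h*(2*h + 1)/(2*(h^2 + h - 42))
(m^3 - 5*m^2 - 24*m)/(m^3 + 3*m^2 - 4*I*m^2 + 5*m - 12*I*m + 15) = m*(m - 8)/(m^2 - 4*I*m + 5)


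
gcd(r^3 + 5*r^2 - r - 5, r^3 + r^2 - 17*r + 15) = r^2 + 4*r - 5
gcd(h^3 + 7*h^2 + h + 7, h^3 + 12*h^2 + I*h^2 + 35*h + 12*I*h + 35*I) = h^2 + h*(7 + I) + 7*I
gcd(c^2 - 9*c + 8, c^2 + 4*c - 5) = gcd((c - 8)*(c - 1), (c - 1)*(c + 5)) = c - 1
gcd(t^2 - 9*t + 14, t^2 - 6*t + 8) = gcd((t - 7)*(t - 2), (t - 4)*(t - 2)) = t - 2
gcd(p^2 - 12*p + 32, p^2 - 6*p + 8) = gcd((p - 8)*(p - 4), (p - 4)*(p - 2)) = p - 4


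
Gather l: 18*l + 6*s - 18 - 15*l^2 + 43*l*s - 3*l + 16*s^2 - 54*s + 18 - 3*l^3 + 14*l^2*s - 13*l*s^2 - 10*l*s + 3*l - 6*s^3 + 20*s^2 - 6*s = -3*l^3 + l^2*(14*s - 15) + l*(-13*s^2 + 33*s + 18) - 6*s^3 + 36*s^2 - 54*s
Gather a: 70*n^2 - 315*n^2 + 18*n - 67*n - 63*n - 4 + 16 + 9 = -245*n^2 - 112*n + 21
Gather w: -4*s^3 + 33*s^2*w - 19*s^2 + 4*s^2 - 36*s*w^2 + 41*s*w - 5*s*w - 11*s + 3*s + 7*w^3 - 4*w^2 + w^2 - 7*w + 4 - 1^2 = -4*s^3 - 15*s^2 - 8*s + 7*w^3 + w^2*(-36*s - 3) + w*(33*s^2 + 36*s - 7) + 3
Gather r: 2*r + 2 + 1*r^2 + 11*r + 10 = r^2 + 13*r + 12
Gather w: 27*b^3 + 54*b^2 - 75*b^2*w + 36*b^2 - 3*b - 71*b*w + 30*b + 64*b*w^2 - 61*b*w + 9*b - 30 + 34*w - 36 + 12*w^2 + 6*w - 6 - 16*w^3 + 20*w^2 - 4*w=27*b^3 + 90*b^2 + 36*b - 16*w^3 + w^2*(64*b + 32) + w*(-75*b^2 - 132*b + 36) - 72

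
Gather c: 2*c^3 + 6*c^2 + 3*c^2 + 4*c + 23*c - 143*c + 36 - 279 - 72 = 2*c^3 + 9*c^2 - 116*c - 315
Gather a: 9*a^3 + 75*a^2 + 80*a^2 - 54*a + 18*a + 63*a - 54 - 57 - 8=9*a^3 + 155*a^2 + 27*a - 119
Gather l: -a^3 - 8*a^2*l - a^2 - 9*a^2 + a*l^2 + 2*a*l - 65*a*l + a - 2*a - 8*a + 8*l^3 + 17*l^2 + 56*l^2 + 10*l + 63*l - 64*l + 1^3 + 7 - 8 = -a^3 - 10*a^2 - 9*a + 8*l^3 + l^2*(a + 73) + l*(-8*a^2 - 63*a + 9)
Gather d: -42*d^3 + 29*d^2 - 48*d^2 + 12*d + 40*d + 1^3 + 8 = -42*d^3 - 19*d^2 + 52*d + 9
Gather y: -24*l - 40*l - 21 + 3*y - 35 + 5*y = -64*l + 8*y - 56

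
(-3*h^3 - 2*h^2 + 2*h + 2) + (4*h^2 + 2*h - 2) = -3*h^3 + 2*h^2 + 4*h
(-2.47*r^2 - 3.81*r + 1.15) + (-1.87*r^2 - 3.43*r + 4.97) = -4.34*r^2 - 7.24*r + 6.12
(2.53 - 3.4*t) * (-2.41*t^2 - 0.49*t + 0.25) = 8.194*t^3 - 4.4313*t^2 - 2.0897*t + 0.6325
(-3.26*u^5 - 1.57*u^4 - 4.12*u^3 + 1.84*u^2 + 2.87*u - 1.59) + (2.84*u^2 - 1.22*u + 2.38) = -3.26*u^5 - 1.57*u^4 - 4.12*u^3 + 4.68*u^2 + 1.65*u + 0.79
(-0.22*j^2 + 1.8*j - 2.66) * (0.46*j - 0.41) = -0.1012*j^3 + 0.9182*j^2 - 1.9616*j + 1.0906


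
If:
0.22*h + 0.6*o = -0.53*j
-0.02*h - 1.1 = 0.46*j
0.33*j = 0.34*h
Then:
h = -2.23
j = -2.29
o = 2.84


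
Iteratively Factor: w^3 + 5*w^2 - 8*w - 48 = (w + 4)*(w^2 + w - 12) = (w - 3)*(w + 4)*(w + 4)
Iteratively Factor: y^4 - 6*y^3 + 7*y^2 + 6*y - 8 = (y - 4)*(y^3 - 2*y^2 - y + 2) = (y - 4)*(y - 2)*(y^2 - 1) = (y - 4)*(y - 2)*(y + 1)*(y - 1)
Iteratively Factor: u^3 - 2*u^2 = (u)*(u^2 - 2*u) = u^2*(u - 2)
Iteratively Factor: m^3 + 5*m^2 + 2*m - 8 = (m + 4)*(m^2 + m - 2) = (m - 1)*(m + 4)*(m + 2)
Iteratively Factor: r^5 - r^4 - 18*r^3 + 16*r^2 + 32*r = (r - 4)*(r^4 + 3*r^3 - 6*r^2 - 8*r) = (r - 4)*(r + 1)*(r^3 + 2*r^2 - 8*r) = (r - 4)*(r + 1)*(r + 4)*(r^2 - 2*r) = r*(r - 4)*(r + 1)*(r + 4)*(r - 2)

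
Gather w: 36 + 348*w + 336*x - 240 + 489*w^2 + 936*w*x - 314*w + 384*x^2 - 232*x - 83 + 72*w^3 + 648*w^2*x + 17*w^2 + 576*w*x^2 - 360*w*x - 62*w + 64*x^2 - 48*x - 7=72*w^3 + w^2*(648*x + 506) + w*(576*x^2 + 576*x - 28) + 448*x^2 + 56*x - 294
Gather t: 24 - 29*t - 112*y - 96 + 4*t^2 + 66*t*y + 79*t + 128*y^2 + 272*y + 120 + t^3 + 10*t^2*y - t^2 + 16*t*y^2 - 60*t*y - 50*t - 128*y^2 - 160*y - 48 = t^3 + t^2*(10*y + 3) + t*(16*y^2 + 6*y)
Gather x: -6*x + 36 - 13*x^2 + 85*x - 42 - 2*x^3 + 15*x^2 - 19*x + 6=-2*x^3 + 2*x^2 + 60*x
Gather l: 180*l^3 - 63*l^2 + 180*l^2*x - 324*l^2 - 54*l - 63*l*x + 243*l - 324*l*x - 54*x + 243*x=180*l^3 + l^2*(180*x - 387) + l*(189 - 387*x) + 189*x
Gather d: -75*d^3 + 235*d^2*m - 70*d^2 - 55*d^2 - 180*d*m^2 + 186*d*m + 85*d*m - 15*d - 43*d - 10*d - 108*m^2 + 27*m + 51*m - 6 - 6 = -75*d^3 + d^2*(235*m - 125) + d*(-180*m^2 + 271*m - 68) - 108*m^2 + 78*m - 12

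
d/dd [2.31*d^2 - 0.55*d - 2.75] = 4.62*d - 0.55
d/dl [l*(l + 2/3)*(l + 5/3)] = 3*l^2 + 14*l/3 + 10/9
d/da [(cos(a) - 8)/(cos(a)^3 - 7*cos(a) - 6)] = (3*cos(a)/2 - 12*cos(2*a) + cos(3*a)/2 + 50)*sin(a)/(-cos(a)^3 + 7*cos(a) + 6)^2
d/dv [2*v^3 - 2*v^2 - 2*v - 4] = 6*v^2 - 4*v - 2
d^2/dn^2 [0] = 0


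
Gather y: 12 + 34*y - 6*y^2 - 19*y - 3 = -6*y^2 + 15*y + 9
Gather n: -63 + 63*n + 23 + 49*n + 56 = 112*n + 16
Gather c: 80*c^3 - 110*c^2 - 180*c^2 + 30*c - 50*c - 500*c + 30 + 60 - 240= 80*c^3 - 290*c^2 - 520*c - 150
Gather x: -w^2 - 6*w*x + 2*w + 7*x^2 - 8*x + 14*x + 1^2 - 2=-w^2 + 2*w + 7*x^2 + x*(6 - 6*w) - 1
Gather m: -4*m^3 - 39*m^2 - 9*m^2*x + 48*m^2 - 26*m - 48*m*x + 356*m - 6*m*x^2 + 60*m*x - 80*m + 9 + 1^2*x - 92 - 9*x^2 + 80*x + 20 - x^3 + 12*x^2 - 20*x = -4*m^3 + m^2*(9 - 9*x) + m*(-6*x^2 + 12*x + 250) - x^3 + 3*x^2 + 61*x - 63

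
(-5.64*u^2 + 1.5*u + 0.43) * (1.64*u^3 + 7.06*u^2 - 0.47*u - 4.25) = -9.2496*u^5 - 37.3584*u^4 + 13.946*u^3 + 26.3008*u^2 - 6.5771*u - 1.8275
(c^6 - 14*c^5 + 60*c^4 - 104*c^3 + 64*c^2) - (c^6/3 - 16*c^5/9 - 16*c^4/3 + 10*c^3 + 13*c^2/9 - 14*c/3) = 2*c^6/3 - 110*c^5/9 + 196*c^4/3 - 114*c^3 + 563*c^2/9 + 14*c/3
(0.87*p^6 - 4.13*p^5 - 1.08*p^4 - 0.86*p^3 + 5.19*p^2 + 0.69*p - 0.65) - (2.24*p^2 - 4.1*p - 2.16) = 0.87*p^6 - 4.13*p^5 - 1.08*p^4 - 0.86*p^3 + 2.95*p^2 + 4.79*p + 1.51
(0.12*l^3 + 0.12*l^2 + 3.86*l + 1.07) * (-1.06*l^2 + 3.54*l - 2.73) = -0.1272*l^5 + 0.2976*l^4 - 3.9944*l^3 + 12.2026*l^2 - 6.75*l - 2.9211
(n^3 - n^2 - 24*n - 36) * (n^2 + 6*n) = n^5 + 5*n^4 - 30*n^3 - 180*n^2 - 216*n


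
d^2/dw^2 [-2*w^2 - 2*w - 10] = -4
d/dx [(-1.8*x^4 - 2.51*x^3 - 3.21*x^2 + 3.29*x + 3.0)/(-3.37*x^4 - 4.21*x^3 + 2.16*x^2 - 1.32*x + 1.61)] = (-0.880699999999997*x^6 - 29.4114*x^5 + 21.4542*x^4 + 63.1762*x^3 + 22.8975*x^2 - 23.2962*x + 9.2569)/(11.3569*x^8 + 28.3754*x^7 + 3.1657*x^6 - 9.2904*x^5 + 4.9286*x^4 - 19.2586*x^3 + 8.6976*x^2 - 4.2504*x + 2.5921)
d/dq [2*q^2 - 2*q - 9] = 4*q - 2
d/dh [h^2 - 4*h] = 2*h - 4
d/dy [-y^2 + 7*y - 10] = 7 - 2*y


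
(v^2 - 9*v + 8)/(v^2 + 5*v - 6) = (v - 8)/(v + 6)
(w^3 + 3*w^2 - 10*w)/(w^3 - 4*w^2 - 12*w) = (-w^2 - 3*w + 10)/(-w^2 + 4*w + 12)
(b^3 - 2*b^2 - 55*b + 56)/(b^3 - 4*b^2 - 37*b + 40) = (b + 7)/(b + 5)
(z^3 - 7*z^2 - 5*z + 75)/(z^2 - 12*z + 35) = (z^2 - 2*z - 15)/(z - 7)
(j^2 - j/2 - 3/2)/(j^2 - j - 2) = (j - 3/2)/(j - 2)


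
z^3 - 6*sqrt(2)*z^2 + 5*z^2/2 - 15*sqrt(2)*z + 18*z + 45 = (z + 5/2)*(z - 3*sqrt(2))^2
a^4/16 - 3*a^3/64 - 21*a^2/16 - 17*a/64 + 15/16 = (a/4 + 1/4)*(a/4 + 1)*(a - 5)*(a - 3/4)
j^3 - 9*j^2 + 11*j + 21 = (j - 7)*(j - 3)*(j + 1)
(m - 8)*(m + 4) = m^2 - 4*m - 32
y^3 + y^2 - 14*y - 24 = (y - 4)*(y + 2)*(y + 3)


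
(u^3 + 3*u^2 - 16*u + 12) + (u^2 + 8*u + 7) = u^3 + 4*u^2 - 8*u + 19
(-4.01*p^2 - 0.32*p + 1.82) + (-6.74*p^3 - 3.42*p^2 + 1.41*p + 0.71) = -6.74*p^3 - 7.43*p^2 + 1.09*p + 2.53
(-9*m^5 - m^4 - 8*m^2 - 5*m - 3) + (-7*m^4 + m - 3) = -9*m^5 - 8*m^4 - 8*m^2 - 4*m - 6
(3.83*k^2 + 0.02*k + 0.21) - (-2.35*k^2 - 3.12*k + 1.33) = 6.18*k^2 + 3.14*k - 1.12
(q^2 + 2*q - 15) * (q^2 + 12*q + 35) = q^4 + 14*q^3 + 44*q^2 - 110*q - 525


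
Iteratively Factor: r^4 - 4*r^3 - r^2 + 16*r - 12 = (r - 2)*(r^3 - 2*r^2 - 5*r + 6) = (r - 2)*(r - 1)*(r^2 - r - 6) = (r - 2)*(r - 1)*(r + 2)*(r - 3)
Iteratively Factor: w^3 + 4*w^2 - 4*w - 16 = (w + 2)*(w^2 + 2*w - 8) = (w + 2)*(w + 4)*(w - 2)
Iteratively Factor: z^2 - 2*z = (z)*(z - 2)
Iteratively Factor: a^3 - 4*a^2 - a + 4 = (a - 4)*(a^2 - 1) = (a - 4)*(a - 1)*(a + 1)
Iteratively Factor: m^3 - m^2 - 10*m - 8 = (m + 2)*(m^2 - 3*m - 4) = (m - 4)*(m + 2)*(m + 1)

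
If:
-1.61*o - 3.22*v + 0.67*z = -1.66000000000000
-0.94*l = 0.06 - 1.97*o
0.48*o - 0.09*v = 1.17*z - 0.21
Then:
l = 4.74527176272914*z - 0.71691366648417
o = 2.2642413487134*z - 0.311623779946761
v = 0.67133984028394 - 0.924046140195208*z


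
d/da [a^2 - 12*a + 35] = 2*a - 12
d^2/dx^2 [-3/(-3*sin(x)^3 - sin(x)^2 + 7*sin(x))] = 3*(-81*sin(x)^3 - 33*sin(x)^2 + 146*sin(x) + 69 - 169/sin(x) - 42/sin(x)^2 + 98/sin(x)^3)/(3*sin(x)^2 + sin(x) - 7)^3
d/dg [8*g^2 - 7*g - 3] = 16*g - 7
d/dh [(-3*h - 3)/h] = 3/h^2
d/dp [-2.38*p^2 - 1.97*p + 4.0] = -4.76*p - 1.97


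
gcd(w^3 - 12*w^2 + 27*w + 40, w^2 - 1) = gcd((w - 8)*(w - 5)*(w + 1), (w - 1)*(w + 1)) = w + 1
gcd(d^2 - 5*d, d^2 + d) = d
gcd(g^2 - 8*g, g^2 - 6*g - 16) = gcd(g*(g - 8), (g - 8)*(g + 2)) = g - 8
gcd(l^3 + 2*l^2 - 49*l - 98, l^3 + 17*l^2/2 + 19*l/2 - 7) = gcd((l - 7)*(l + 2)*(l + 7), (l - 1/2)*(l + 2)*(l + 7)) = l^2 + 9*l + 14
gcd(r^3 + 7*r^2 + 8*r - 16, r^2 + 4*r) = r + 4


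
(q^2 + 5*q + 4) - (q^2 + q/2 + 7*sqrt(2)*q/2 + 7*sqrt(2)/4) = -7*sqrt(2)*q/2 + 9*q/2 - 7*sqrt(2)/4 + 4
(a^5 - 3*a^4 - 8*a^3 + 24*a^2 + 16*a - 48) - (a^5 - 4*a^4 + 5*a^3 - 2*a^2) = a^4 - 13*a^3 + 26*a^2 + 16*a - 48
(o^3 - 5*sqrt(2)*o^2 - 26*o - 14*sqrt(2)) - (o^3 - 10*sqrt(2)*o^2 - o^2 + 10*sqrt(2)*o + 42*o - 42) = o^2 + 5*sqrt(2)*o^2 - 68*o - 10*sqrt(2)*o - 14*sqrt(2) + 42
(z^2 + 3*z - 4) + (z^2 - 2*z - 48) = 2*z^2 + z - 52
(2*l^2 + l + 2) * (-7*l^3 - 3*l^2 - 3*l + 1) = -14*l^5 - 13*l^4 - 23*l^3 - 7*l^2 - 5*l + 2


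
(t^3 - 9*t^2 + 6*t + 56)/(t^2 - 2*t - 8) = t - 7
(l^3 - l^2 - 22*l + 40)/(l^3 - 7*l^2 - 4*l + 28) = (l^2 + l - 20)/(l^2 - 5*l - 14)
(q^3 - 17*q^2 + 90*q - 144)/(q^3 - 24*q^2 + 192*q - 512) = (q^2 - 9*q + 18)/(q^2 - 16*q + 64)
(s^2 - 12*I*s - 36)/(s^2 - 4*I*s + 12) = (s - 6*I)/(s + 2*I)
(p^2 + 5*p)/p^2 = (p + 5)/p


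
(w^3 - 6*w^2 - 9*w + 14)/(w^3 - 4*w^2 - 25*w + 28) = (w + 2)/(w + 4)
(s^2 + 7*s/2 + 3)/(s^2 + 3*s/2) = (s + 2)/s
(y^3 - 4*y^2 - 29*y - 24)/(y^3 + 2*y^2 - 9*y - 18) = (y^2 - 7*y - 8)/(y^2 - y - 6)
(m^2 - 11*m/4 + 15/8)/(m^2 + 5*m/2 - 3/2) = (8*m^2 - 22*m + 15)/(4*(2*m^2 + 5*m - 3))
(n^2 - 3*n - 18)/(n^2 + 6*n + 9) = (n - 6)/(n + 3)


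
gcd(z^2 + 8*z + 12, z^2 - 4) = z + 2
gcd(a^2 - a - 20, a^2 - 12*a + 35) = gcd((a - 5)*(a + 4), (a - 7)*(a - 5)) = a - 5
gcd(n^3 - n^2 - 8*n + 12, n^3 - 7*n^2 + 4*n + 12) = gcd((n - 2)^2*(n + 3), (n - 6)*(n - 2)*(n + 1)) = n - 2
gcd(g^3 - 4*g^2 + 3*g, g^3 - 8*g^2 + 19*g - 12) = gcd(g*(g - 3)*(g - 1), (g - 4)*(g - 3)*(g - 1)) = g^2 - 4*g + 3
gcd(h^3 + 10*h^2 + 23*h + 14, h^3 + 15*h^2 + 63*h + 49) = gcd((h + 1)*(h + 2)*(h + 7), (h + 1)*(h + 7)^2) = h^2 + 8*h + 7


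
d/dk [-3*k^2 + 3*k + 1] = 3 - 6*k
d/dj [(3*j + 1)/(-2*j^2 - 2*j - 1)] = (6*j^2 + 4*j - 1)/(4*j^4 + 8*j^3 + 8*j^2 + 4*j + 1)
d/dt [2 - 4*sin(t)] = -4*cos(t)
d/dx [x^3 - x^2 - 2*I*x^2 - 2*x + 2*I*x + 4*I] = 3*x^2 - 2*x - 4*I*x - 2 + 2*I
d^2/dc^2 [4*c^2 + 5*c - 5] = 8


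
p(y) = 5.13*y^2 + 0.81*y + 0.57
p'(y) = 10.26*y + 0.81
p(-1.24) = 7.45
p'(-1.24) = -11.91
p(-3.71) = 68.17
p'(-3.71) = -37.25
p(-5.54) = 153.53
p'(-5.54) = -56.03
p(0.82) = 4.68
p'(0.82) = 9.22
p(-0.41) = 1.10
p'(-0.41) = -3.40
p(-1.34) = 8.70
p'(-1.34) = -12.94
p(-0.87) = 3.75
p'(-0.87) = -8.12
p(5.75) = 174.84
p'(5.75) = 59.80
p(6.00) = 190.11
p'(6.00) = 62.37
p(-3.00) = 44.31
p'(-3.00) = -29.97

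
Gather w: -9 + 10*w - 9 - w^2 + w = -w^2 + 11*w - 18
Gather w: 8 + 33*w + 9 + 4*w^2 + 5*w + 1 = 4*w^2 + 38*w + 18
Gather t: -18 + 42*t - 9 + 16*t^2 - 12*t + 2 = 16*t^2 + 30*t - 25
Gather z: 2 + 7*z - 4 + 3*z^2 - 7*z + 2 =3*z^2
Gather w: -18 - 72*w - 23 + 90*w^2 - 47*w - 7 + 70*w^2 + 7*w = 160*w^2 - 112*w - 48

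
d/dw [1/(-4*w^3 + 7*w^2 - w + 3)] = (12*w^2 - 14*w + 1)/(4*w^3 - 7*w^2 + w - 3)^2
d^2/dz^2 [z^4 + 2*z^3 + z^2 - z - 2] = 12*z^2 + 12*z + 2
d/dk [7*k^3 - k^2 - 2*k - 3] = 21*k^2 - 2*k - 2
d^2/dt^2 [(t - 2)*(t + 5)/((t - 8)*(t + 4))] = 2*(7*t^3 + 66*t^2 + 408*t + 160)/(t^6 - 12*t^5 - 48*t^4 + 704*t^3 + 1536*t^2 - 12288*t - 32768)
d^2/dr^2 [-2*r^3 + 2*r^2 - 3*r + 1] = 4 - 12*r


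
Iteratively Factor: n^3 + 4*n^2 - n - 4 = (n + 4)*(n^2 - 1) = (n + 1)*(n + 4)*(n - 1)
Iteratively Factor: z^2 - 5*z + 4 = (z - 4)*(z - 1)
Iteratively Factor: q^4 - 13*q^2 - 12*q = (q + 3)*(q^3 - 3*q^2 - 4*q) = (q - 4)*(q + 3)*(q^2 + q) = q*(q - 4)*(q + 3)*(q + 1)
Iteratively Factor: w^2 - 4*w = (w - 4)*(w)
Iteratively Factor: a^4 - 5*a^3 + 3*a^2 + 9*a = (a - 3)*(a^3 - 2*a^2 - 3*a) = (a - 3)^2*(a^2 + a) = a*(a - 3)^2*(a + 1)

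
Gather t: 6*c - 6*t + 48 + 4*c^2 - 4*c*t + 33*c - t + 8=4*c^2 + 39*c + t*(-4*c - 7) + 56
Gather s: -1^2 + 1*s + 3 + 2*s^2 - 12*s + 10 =2*s^2 - 11*s + 12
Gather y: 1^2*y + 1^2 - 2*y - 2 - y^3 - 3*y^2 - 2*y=-y^3 - 3*y^2 - 3*y - 1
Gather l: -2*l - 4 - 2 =-2*l - 6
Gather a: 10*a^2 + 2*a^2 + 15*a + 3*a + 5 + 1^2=12*a^2 + 18*a + 6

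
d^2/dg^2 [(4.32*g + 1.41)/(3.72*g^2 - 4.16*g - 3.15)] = ((25.452 - 96.4224*g)*(-3.72*g^2 + 4.16*g + 3.15) - (4.32*g + 1.41)*(7.44*g - 4.16)*(14.88*g - 8.32))/(-3.72*g^2 + 4.16*g + 3.15)^3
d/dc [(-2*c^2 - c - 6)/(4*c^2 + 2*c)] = 3*(4*c + 1)/(c^2*(4*c^2 + 4*c + 1))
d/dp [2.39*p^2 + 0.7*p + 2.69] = 4.78*p + 0.7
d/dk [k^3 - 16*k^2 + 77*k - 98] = 3*k^2 - 32*k + 77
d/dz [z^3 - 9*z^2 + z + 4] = 3*z^2 - 18*z + 1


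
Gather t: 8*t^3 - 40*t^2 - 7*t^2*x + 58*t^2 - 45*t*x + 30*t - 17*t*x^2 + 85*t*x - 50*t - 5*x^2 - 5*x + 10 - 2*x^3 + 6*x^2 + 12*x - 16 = 8*t^3 + t^2*(18 - 7*x) + t*(-17*x^2 + 40*x - 20) - 2*x^3 + x^2 + 7*x - 6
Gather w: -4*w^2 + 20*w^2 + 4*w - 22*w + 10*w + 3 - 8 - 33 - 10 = 16*w^2 - 8*w - 48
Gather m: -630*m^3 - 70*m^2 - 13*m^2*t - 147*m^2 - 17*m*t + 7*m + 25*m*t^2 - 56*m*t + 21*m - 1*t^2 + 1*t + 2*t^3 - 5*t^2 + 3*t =-630*m^3 + m^2*(-13*t - 217) + m*(25*t^2 - 73*t + 28) + 2*t^3 - 6*t^2 + 4*t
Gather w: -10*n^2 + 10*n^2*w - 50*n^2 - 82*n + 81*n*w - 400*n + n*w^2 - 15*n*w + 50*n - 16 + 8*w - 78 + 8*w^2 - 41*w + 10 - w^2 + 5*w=-60*n^2 - 432*n + w^2*(n + 7) + w*(10*n^2 + 66*n - 28) - 84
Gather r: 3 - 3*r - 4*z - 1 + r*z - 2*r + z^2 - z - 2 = r*(z - 5) + z^2 - 5*z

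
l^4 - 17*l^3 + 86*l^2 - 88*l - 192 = (l - 8)*(l - 6)*(l - 4)*(l + 1)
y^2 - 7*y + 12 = (y - 4)*(y - 3)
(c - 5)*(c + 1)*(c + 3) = c^3 - c^2 - 17*c - 15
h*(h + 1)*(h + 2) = h^3 + 3*h^2 + 2*h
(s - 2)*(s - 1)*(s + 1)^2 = s^4 - s^3 - 3*s^2 + s + 2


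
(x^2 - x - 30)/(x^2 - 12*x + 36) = (x + 5)/(x - 6)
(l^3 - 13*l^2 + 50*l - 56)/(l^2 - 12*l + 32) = (l^2 - 9*l + 14)/(l - 8)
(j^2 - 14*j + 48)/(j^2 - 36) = (j - 8)/(j + 6)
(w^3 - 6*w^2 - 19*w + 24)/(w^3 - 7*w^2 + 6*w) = (w^2 - 5*w - 24)/(w*(w - 6))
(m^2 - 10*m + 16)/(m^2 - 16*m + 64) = (m - 2)/(m - 8)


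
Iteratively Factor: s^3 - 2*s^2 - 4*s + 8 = (s - 2)*(s^2 - 4) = (s - 2)^2*(s + 2)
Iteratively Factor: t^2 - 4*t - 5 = (t + 1)*(t - 5)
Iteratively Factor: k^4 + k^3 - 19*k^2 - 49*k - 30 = (k + 2)*(k^3 - k^2 - 17*k - 15) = (k - 5)*(k + 2)*(k^2 + 4*k + 3) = (k - 5)*(k + 1)*(k + 2)*(k + 3)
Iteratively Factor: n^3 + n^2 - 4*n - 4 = (n + 2)*(n^2 - n - 2) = (n + 1)*(n + 2)*(n - 2)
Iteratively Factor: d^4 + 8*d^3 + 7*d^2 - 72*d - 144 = (d - 3)*(d^3 + 11*d^2 + 40*d + 48) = (d - 3)*(d + 4)*(d^2 + 7*d + 12) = (d - 3)*(d + 4)^2*(d + 3)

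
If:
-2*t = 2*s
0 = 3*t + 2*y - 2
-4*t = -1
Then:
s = -1/4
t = 1/4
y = 5/8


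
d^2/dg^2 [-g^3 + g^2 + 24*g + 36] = 2 - 6*g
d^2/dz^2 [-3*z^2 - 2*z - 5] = -6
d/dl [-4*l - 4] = -4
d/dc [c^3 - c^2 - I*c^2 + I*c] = 3*c^2 - 2*c - 2*I*c + I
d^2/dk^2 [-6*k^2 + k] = -12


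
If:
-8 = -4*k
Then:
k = 2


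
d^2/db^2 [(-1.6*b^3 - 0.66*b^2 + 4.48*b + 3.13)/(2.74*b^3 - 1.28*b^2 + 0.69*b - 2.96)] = (2.8421709430404e-14*b^7 - 21.133072*b^6 + 219.954048*b^5 + 39.4790159999999*b^4 - 243.405568*b^3 + 536.900412*b^2 - 50.227488*b - 14.00291)/(20.570824*b^9 - 28.829184*b^8 + 29.00838*b^7 - 83.284448*b^6 + 69.592902*b^5 - 49.954272*b^4 + 88.034493*b^3 - 37.872312*b^2 + 18.136512*b - 25.934336)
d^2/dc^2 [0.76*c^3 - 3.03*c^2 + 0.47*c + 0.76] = 4.56*c - 6.06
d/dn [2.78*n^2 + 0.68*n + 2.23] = 5.56*n + 0.68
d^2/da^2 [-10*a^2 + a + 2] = -20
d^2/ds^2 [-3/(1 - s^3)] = 18*s*(2*s^3 + 1)/(s^3 - 1)^3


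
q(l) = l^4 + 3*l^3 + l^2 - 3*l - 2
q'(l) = 4*l^3 + 9*l^2 + 2*l - 3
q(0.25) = -2.64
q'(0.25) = -1.88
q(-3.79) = 66.74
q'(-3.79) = -99.06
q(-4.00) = 90.00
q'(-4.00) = -123.00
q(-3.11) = 20.31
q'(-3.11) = -42.49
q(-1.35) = -0.19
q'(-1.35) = 0.86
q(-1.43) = -0.26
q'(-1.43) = 0.85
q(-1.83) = -0.33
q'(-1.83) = -1.03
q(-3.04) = 17.49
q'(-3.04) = -38.28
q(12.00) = 26026.00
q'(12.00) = 8229.00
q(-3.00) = 16.00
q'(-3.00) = -36.00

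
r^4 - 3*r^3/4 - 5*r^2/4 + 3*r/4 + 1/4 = (r - 1)^2*(r + 1/4)*(r + 1)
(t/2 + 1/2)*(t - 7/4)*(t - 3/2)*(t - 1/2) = t^4/2 - 11*t^3/8 + t^2/4 + 47*t/32 - 21/32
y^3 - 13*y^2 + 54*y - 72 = (y - 6)*(y - 4)*(y - 3)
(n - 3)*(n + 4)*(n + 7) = n^3 + 8*n^2 - 5*n - 84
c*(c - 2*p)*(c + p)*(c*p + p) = c^4*p - c^3*p^2 + c^3*p - 2*c^2*p^3 - c^2*p^2 - 2*c*p^3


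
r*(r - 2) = r^2 - 2*r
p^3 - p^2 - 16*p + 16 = (p - 4)*(p - 1)*(p + 4)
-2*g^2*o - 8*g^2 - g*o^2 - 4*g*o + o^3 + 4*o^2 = (-2*g + o)*(g + o)*(o + 4)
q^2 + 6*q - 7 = (q - 1)*(q + 7)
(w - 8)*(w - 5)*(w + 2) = w^3 - 11*w^2 + 14*w + 80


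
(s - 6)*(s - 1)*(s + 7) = s^3 - 43*s + 42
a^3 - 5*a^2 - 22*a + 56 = (a - 7)*(a - 2)*(a + 4)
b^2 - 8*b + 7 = (b - 7)*(b - 1)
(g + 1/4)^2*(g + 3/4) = g^3 + 5*g^2/4 + 7*g/16 + 3/64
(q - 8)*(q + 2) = q^2 - 6*q - 16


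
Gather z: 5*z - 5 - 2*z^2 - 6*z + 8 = -2*z^2 - z + 3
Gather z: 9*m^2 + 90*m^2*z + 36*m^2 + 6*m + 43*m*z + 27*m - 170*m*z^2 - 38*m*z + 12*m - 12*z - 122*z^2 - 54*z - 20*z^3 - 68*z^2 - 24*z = 45*m^2 + 45*m - 20*z^3 + z^2*(-170*m - 190) + z*(90*m^2 + 5*m - 90)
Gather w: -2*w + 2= 2 - 2*w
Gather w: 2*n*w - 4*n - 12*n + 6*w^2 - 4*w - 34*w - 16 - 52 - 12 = -16*n + 6*w^2 + w*(2*n - 38) - 80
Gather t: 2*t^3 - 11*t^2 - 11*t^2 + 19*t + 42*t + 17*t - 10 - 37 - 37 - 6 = 2*t^3 - 22*t^2 + 78*t - 90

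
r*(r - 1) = r^2 - r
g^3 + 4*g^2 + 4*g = g*(g + 2)^2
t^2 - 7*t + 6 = (t - 6)*(t - 1)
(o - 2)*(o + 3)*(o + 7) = o^3 + 8*o^2 + o - 42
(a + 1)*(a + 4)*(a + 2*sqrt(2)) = a^3 + 2*sqrt(2)*a^2 + 5*a^2 + 4*a + 10*sqrt(2)*a + 8*sqrt(2)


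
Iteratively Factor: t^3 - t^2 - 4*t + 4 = (t + 2)*(t^2 - 3*t + 2) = (t - 2)*(t + 2)*(t - 1)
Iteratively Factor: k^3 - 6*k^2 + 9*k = (k)*(k^2 - 6*k + 9) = k*(k - 3)*(k - 3)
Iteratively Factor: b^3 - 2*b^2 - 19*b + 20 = (b + 4)*(b^2 - 6*b + 5) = (b - 1)*(b + 4)*(b - 5)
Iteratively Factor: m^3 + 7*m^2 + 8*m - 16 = (m - 1)*(m^2 + 8*m + 16) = (m - 1)*(m + 4)*(m + 4)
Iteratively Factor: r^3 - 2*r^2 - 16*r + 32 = (r - 4)*(r^2 + 2*r - 8) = (r - 4)*(r + 4)*(r - 2)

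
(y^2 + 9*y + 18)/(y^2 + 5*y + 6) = (y + 6)/(y + 2)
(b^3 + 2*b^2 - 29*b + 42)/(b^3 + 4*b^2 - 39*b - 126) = (b^2 - 5*b + 6)/(b^2 - 3*b - 18)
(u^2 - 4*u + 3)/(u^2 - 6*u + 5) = (u - 3)/(u - 5)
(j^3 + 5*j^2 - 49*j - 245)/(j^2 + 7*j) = j - 2 - 35/j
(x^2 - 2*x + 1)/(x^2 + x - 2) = (x - 1)/(x + 2)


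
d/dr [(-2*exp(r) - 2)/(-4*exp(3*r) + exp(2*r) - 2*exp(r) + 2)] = 2*(-2*(exp(r) + 1)*(6*exp(2*r) - exp(r) + 1) + 4*exp(3*r) - exp(2*r) + 2*exp(r) - 2)*exp(r)/(4*exp(3*r) - exp(2*r) + 2*exp(r) - 2)^2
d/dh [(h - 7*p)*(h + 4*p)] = 2*h - 3*p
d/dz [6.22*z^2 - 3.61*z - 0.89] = 12.44*z - 3.61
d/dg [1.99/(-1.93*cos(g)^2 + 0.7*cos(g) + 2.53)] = (1.393 - 7.6814*cos(g))*sin(g)/(-1.93*cos(g)^2 + 0.7*cos(g) + 2.53)^2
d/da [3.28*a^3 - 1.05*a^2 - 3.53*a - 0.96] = 9.84*a^2 - 2.1*a - 3.53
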